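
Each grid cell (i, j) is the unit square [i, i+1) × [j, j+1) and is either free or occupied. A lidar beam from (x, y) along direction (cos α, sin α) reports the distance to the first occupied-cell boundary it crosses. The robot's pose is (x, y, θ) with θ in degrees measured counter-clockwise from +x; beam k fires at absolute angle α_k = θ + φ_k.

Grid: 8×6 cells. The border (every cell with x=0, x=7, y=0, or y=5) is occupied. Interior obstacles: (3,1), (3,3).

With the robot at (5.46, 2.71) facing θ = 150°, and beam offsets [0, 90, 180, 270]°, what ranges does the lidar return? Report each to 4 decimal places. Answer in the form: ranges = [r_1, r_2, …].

ranges = [1.6859, 1.9745, 1.7782, 2.6443]

beam 1: φ=0°, α=150°
  dir = (cos 150°, sin 150°) = (-0.8660, 0.5000); from cell (5,2)
  next x-line at t=0.5312, next y-line at t=0.5800; Δt_x=1.1547, Δt_y=2.0000
    x: enter (4,2) at t=0.5312
    y: enter (4,3) at t=0.5800
    x: enter (3,3) at t=1.6859 ← occupied
  → r_1 = 1.6859
beam 2: φ=90°, α=240°
  dir = (cos 240°, sin 240°) = (-0.5000, -0.8660); from cell (5,2)
  next x-line at t=0.9200, next y-line at t=0.8198; Δt_x=2.0000, Δt_y=1.1547
    y: enter (5,1) at t=0.8198
    x: enter (4,1) at t=0.9200
    y: enter (4,0) at t=1.9745 ← occupied
  → r_2 = 1.9745
beam 3: φ=180°, α=330°
  dir = (cos 330°, sin 330°) = (0.8660, -0.5000); from cell (5,2)
  next x-line at t=0.6235, next y-line at t=1.4200; Δt_x=1.1547, Δt_y=2.0000
    x: enter (6,2) at t=0.6235
    y: enter (6,1) at t=1.4200
    x: enter (7,1) at t=1.7782 ← occupied
  → r_3 = 1.7782
beam 4: φ=270°, α=60°
  dir = (cos 60°, sin 60°) = (0.5000, 0.8660); from cell (5,2)
  next x-line at t=1.0800, next y-line at t=0.3349; Δt_x=2.0000, Δt_y=1.1547
    y: enter (5,3) at t=0.3349
    x: enter (6,3) at t=1.0800
    y: enter (6,4) at t=1.4896
    y: enter (6,5) at t=2.6443 ← occupied
  → r_4 = 2.6443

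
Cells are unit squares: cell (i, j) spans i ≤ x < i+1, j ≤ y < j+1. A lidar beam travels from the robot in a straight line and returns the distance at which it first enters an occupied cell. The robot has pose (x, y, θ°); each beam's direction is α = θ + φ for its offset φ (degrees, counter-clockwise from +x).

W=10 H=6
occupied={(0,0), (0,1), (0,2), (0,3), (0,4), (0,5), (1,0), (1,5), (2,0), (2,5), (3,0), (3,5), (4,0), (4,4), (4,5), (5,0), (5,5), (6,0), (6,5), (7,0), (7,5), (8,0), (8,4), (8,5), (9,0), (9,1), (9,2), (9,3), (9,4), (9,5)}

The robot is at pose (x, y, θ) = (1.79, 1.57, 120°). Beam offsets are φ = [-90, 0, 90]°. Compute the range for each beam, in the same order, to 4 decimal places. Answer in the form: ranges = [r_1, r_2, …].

beam 1: φ=-90°, α=30°
  cosα=0.8660 sinα=0.5000 | (1,1) | tMaxX 0.2425 tMaxY 0.8600 | tΔX 1.1547 tΔY 2.0000
    t=0.2425 [x] (2,1)
    t=0.8600 [y] (2,2)
    t=1.3972 [x] (3,2)
    t=2.5519 [x] (4,2)
    t=2.8600 [y] (4,3)
    t=3.7066 [x] (5,3)
    t=4.8600 [y] (5,4)
    t=4.8613 [x] (6,4)
    t=6.0160 [x] (7,4)
    t=6.8600 [y] (7,5) — stop
  → r_1 = 6.8600
beam 2: φ=0°, α=120°
  cosα=-0.5000 sinα=0.8660 | (1,1) | tMaxX 1.5800 tMaxY 0.4965 | tΔX 2.0000 tΔY 1.1547
    t=0.4965 [y] (1,2)
    t=1.5800 [x] (0,2) — stop
  → r_2 = 1.5800
beam 3: φ=90°, α=210°
  cosα=-0.8660 sinα=-0.5000 | (1,1) | tMaxX 0.9122 tMaxY 1.1400 | tΔX 1.1547 tΔY 2.0000
    t=0.9122 [x] (0,1) — stop
  → r_3 = 0.9122

ranges = [6.8600, 1.5800, 0.9122]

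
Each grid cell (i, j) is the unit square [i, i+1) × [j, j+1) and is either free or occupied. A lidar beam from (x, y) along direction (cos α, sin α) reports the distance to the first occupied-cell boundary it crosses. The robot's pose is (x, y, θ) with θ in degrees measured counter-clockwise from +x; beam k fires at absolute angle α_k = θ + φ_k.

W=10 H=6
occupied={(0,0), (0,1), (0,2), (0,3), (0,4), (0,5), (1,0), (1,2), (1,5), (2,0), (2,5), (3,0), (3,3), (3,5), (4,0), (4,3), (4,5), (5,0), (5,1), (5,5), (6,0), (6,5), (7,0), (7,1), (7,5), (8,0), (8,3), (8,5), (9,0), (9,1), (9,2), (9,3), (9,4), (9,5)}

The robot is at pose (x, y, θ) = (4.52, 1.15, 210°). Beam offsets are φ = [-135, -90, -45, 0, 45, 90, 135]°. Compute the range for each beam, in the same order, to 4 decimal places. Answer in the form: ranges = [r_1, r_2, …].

beam 1: φ=-135°, α=75°
  dir = (cos 75°, sin 75°) = (0.2588, 0.9659); from cell (4,1)
  next x-line at t=1.8546, next y-line at t=0.8800; Δt_x=3.8637, Δt_y=1.0353
    y: enter (4,2) at t=0.8800
    x: enter (5,2) at t=1.8546
    y: enter (5,3) at t=1.9153
    y: enter (5,4) at t=2.9505
    y: enter (5,5) at t=3.9858 ← occupied
  → r_1 = 3.9858
beam 2: φ=-90°, α=120°
  dir = (cos 120°, sin 120°) = (-0.5000, 0.8660); from cell (4,1)
  next x-line at t=1.0400, next y-line at t=0.9815; Δt_x=2.0000, Δt_y=1.1547
    y: enter (4,2) at t=0.9815
    x: enter (3,2) at t=1.0400
    y: enter (3,3) at t=2.1362 ← occupied
  → r_2 = 2.1362
beam 3: φ=-45°, α=165°
  dir = (cos 165°, sin 165°) = (-0.9659, 0.2588); from cell (4,1)
  next x-line at t=0.5383, next y-line at t=3.2841; Δt_x=1.0353, Δt_y=3.8637
    x: enter (3,1) at t=0.5383
    x: enter (2,1) at t=1.5736
    x: enter (1,1) at t=2.6089
    y: enter (1,2) at t=3.2841 ← occupied
  → r_3 = 3.2841
beam 4: φ=0°, α=210°
  dir = (cos 210°, sin 210°) = (-0.8660, -0.5000); from cell (4,1)
  next x-line at t=0.6004, next y-line at t=0.3000; Δt_x=1.1547, Δt_y=2.0000
    y: enter (4,0) at t=0.3000 ← occupied
  → r_4 = 0.3000
beam 5: φ=45°, α=255°
  dir = (cos 255°, sin 255°) = (-0.2588, -0.9659); from cell (4,1)
  next x-line at t=2.0091, next y-line at t=0.1553; Δt_x=3.8637, Δt_y=1.0353
    y: enter (4,0) at t=0.1553 ← occupied
  → r_5 = 0.1553
beam 6: φ=90°, α=300°
  dir = (cos 300°, sin 300°) = (0.5000, -0.8660); from cell (4,1)
  next x-line at t=0.9600, next y-line at t=0.1732; Δt_x=2.0000, Δt_y=1.1547
    y: enter (4,0) at t=0.1732 ← occupied
  → r_6 = 0.1732
beam 7: φ=135°, α=345°
  dir = (cos 345°, sin 345°) = (0.9659, -0.2588); from cell (4,1)
  next x-line at t=0.4969, next y-line at t=0.5796; Δt_x=1.0353, Δt_y=3.8637
    x: enter (5,1) at t=0.4969 ← occupied
  → r_7 = 0.4969

ranges = [3.9858, 2.1362, 3.2841, 0.3000, 0.1553, 0.1732, 0.4969]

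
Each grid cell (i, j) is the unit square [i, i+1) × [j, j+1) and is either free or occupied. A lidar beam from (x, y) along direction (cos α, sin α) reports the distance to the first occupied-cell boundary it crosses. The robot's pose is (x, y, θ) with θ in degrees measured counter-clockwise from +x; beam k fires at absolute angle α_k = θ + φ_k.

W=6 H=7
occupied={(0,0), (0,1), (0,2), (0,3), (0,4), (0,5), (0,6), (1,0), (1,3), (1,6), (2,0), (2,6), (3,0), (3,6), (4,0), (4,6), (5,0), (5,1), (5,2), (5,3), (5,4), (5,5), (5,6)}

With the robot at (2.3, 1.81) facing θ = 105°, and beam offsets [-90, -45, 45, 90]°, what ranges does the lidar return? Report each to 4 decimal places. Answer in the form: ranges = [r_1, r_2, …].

ranges = [2.7952, 4.8382, 1.5011, 1.3459]

beam 1: φ=-90°, α=15°
  dir = (cos 15°, sin 15°) = (0.9659, 0.2588); from cell (2,1)
  next x-line at t=0.7247, next y-line at t=0.7341; Δt_x=1.0353, Δt_y=3.8637
    x: enter (3,1) at t=0.7247
    y: enter (3,2) at t=0.7341
    x: enter (4,2) at t=1.7600
    x: enter (5,2) at t=2.7952 ← occupied
  → r_1 = 2.7952
beam 2: φ=-45°, α=60°
  dir = (cos 60°, sin 60°) = (0.5000, 0.8660); from cell (2,1)
  next x-line at t=1.4000, next y-line at t=0.2194; Δt_x=2.0000, Δt_y=1.1547
    y: enter (2,2) at t=0.2194
    y: enter (2,3) at t=1.3741
    x: enter (3,3) at t=1.4000
    y: enter (3,4) at t=2.5288
    x: enter (4,4) at t=3.4000
    y: enter (4,5) at t=3.6835
    y: enter (4,6) at t=4.8382 ← occupied
  → r_2 = 4.8382
beam 3: φ=45°, α=150°
  dir = (cos 150°, sin 150°) = (-0.8660, 0.5000); from cell (2,1)
  next x-line at t=0.3464, next y-line at t=0.3800; Δt_x=1.1547, Δt_y=2.0000
    x: enter (1,1) at t=0.3464
    y: enter (1,2) at t=0.3800
    x: enter (0,2) at t=1.5011 ← occupied
  → r_3 = 1.5011
beam 4: φ=90°, α=195°
  dir = (cos 195°, sin 195°) = (-0.9659, -0.2588); from cell (2,1)
  next x-line at t=0.3106, next y-line at t=3.1296; Δt_x=1.0353, Δt_y=3.8637
    x: enter (1,1) at t=0.3106
    x: enter (0,1) at t=1.3459 ← occupied
  → r_4 = 1.3459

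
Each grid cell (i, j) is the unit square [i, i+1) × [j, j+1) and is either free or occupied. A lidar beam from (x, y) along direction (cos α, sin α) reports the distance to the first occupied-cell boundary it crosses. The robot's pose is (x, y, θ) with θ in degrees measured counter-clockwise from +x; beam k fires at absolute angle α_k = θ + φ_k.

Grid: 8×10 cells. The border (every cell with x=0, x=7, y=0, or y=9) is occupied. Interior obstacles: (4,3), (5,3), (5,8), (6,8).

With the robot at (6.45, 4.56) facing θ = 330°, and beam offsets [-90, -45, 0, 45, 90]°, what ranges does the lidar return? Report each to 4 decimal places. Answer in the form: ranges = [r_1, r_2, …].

ranges = [0.9000, 2.1250, 0.6351, 0.5694, 1.1000]

beam 1: φ=-90°, α=240°
  d=(-0.5000,-0.8660)  start (6,4)  tX=0.9000 tY=0.6466  stride 1/|dx|=2.0000 1/|dy|=1.1547
    cross y-line → (6,3), t=0.6466
    cross x-line → (5,3), t=0.9000 (wall)
  → r_1 = 0.9000
beam 2: φ=-45°, α=285°
  d=(0.2588,-0.9659)  start (6,4)  tX=2.1250 tY=0.5798  stride 1/|dx|=3.8637 1/|dy|=1.0353
    cross y-line → (6,3), t=0.5798
    cross y-line → (6,2), t=1.6150
    cross x-line → (7,2), t=2.1250 (wall)
  → r_2 = 2.1250
beam 3: φ=0°, α=330°
  d=(0.8660,-0.5000)  start (6,4)  tX=0.6351 tY=1.1200  stride 1/|dx|=1.1547 1/|dy|=2.0000
    cross x-line → (7,4), t=0.6351 (wall)
  → r_3 = 0.6351
beam 4: φ=45°, α=15°
  d=(0.9659,0.2588)  start (6,4)  tX=0.5694 tY=1.7000  stride 1/|dx|=1.0353 1/|dy|=3.8637
    cross x-line → (7,4), t=0.5694 (wall)
  → r_4 = 0.5694
beam 5: φ=90°, α=60°
  d=(0.5000,0.8660)  start (6,4)  tX=1.1000 tY=0.5081  stride 1/|dx|=2.0000 1/|dy|=1.1547
    cross y-line → (6,5), t=0.5081
    cross x-line → (7,5), t=1.1000 (wall)
  → r_5 = 1.1000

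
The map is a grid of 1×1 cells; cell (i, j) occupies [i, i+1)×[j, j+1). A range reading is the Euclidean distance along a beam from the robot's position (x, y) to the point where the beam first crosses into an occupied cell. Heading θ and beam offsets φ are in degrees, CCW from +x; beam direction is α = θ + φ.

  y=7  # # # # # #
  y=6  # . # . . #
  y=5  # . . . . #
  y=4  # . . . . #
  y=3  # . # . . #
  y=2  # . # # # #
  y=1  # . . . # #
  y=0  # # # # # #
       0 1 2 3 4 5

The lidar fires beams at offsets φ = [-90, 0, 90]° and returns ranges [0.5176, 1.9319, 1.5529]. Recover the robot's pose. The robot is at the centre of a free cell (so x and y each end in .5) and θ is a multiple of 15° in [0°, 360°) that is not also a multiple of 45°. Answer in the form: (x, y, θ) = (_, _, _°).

Candidates: 18 free-cell centres × 16 headings = 288 poses. Raycast each; keep the one whose scan matches to 4 dp.
  (1.5, 2.5, 330°): beam 1 = 1.0000 ≠ 0.5176 ✗
  (3.5, 5.5, 75°): beam 1 = 1.5529 ≠ 0.5176 ✗
  (1.5, 3.5, 240°): beam 1 = 0.5774 ≠ 0.5176 ✗
  (1.5, 5.5, 30°): beam 1 = 1.7321 ≠ 0.5176 ✗
  …
  (4.5, 3.5, 75°): r_1=0.5176, r_2=1.9319, r_3=1.5529 — all match ✓
Unique over the lattice → pose = (4.5, 3.5, 75°).

(x, y, θ) = (4.5, 3.5, 75°)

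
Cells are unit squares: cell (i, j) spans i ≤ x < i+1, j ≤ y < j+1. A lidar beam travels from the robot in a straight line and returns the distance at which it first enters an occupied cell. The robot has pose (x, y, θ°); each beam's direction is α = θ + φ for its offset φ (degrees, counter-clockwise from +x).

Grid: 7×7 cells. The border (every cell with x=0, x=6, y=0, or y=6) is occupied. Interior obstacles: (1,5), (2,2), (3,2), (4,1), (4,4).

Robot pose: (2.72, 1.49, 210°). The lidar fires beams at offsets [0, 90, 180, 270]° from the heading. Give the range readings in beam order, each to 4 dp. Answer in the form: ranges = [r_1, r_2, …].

beam 1: φ=0°, α=210°
  direction (-0.8660, -0.5000); cell (2,1); t to first gridline: x 0.8314, y 0.9800 (then +1.1547 / +2.0000)
    (1,1) via x @ 0.8314
    (1,0) via y @ 0.9800  # hit
  → r_1 = 0.9800
beam 2: φ=90°, α=300°
  direction (0.5000, -0.8660); cell (2,1); t to first gridline: x 0.5600, y 0.5658 (then +2.0000 / +1.1547)
    (3,1) via x @ 0.5600
    (3,0) via y @ 0.5658  # hit
  → r_2 = 0.5658
beam 3: φ=180°, α=30°
  direction (0.8660, 0.5000); cell (2,1); t to first gridline: x 0.3233, y 1.0200 (then +1.1547 / +2.0000)
    (3,1) via x @ 0.3233
    (3,2) via y @ 1.0200  # hit
  → r_3 = 1.0200
beam 4: φ=270°, α=120°
  direction (-0.5000, 0.8660); cell (2,1); t to first gridline: x 1.4400, y 0.5889 (then +2.0000 / +1.1547)
    (2,2) via y @ 0.5889  # hit
  → r_4 = 0.5889

ranges = [0.9800, 0.5658, 1.0200, 0.5889]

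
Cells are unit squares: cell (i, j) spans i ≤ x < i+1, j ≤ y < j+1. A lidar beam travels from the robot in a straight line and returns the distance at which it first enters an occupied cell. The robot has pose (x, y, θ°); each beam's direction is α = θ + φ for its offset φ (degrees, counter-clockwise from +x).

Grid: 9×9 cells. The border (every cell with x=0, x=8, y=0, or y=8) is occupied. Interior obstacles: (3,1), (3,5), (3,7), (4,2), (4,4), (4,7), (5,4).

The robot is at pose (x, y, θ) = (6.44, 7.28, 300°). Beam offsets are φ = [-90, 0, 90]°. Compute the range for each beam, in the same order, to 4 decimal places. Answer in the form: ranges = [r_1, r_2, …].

beam 1: φ=-90°, α=210°
  dir = (cos 210°, sin 210°) = (-0.8660, -0.5000); from cell (6,7)
  next x-line at t=0.5081, next y-line at t=0.5600; Δt_x=1.1547, Δt_y=2.0000
    x: enter (5,7) at t=0.5081
    y: enter (5,6) at t=0.5600
    x: enter (4,6) at t=1.6628
    y: enter (4,5) at t=2.5600
    x: enter (3,5) at t=2.8175 ← occupied
  → r_1 = 2.8175
beam 2: φ=0°, α=300°
  dir = (cos 300°, sin 300°) = (0.5000, -0.8660); from cell (6,7)
  next x-line at t=1.1200, next y-line at t=0.3233; Δt_x=2.0000, Δt_y=1.1547
    y: enter (6,6) at t=0.3233
    x: enter (7,6) at t=1.1200
    y: enter (7,5) at t=1.4780
    y: enter (7,4) at t=2.6327
    x: enter (8,4) at t=3.1200 ← occupied
  → r_2 = 3.1200
beam 3: φ=90°, α=30°
  dir = (cos 30°, sin 30°) = (0.8660, 0.5000); from cell (6,7)
  next x-line at t=0.6466, next y-line at t=1.4400; Δt_x=1.1547, Δt_y=2.0000
    x: enter (7,7) at t=0.6466
    y: enter (7,8) at t=1.4400 ← occupied
  → r_3 = 1.4400

ranges = [2.8175, 3.1200, 1.4400]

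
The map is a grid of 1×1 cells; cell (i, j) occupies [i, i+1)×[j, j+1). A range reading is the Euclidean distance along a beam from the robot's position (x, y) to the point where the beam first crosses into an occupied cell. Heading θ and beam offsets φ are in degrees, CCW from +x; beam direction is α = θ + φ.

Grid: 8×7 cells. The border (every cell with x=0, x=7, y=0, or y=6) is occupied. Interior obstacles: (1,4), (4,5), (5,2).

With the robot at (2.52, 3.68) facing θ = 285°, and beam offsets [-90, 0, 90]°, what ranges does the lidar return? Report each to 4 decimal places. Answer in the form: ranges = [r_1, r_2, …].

beam 1: φ=-90°, α=195°
  d=(-0.9659,-0.2588)  start (2,3)  tX=0.5383 tY=2.6273  stride 1/|dx|=1.0353 1/|dy|=3.8637
    cross x-line → (1,3), t=0.5383
    cross x-line → (0,3), t=1.5736 (wall)
  → r_1 = 1.5736
beam 2: φ=0°, α=285°
  d=(0.2588,-0.9659)  start (2,3)  tX=1.8546 tY=0.7040  stride 1/|dx|=3.8637 1/|dy|=1.0353
    cross y-line → (2,2), t=0.7040
    cross y-line → (2,1), t=1.7393
    cross x-line → (3,1), t=1.8546
    cross y-line → (3,0), t=2.7745 (wall)
  → r_2 = 2.7745
beam 3: φ=90°, α=15°
  d=(0.9659,0.2588)  start (2,3)  tX=0.4969 tY=1.2364  stride 1/|dx|=1.0353 1/|dy|=3.8637
    cross x-line → (3,3), t=0.4969
    cross y-line → (3,4), t=1.2364
    cross x-line → (4,4), t=1.5322
    cross x-line → (5,4), t=2.5675
    cross x-line → (6,4), t=3.6028
    cross x-line → (7,4), t=4.6380 (wall)
  → r_3 = 4.6380

ranges = [1.5736, 2.7745, 4.6380]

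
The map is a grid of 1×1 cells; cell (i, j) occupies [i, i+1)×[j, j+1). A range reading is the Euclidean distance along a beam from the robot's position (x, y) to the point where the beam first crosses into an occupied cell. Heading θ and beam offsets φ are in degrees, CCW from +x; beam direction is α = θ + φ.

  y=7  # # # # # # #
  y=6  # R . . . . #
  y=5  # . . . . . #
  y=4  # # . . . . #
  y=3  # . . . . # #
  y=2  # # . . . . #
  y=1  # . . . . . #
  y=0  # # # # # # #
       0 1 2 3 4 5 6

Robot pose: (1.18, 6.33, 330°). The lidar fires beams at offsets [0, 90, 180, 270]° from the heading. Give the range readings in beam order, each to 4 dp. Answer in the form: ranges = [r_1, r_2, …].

ranges = [4.6600, 0.7736, 0.2078, 0.3600]

beam 1: φ=0°, α=330°
  d=(0.8660,-0.5000)  start (1,6)  tX=0.9469 tY=0.6600  stride 1/|dx|=1.1547 1/|dy|=2.0000
    cross y-line → (1,5), t=0.6600
    cross x-line → (2,5), t=0.9469
    cross x-line → (3,5), t=2.1016
    cross y-line → (3,4), t=2.6600
    cross x-line → (4,4), t=3.2563
    cross x-line → (5,4), t=4.4110
    cross y-line → (5,3), t=4.6600 (wall)
  → r_1 = 4.6600
beam 2: φ=90°, α=60°
  d=(0.5000,0.8660)  start (1,6)  tX=1.6400 tY=0.7736  stride 1/|dx|=2.0000 1/|dy|=1.1547
    cross y-line → (1,7), t=0.7736 (wall)
  → r_2 = 0.7736
beam 3: φ=180°, α=150°
  d=(-0.8660,0.5000)  start (1,6)  tX=0.2078 tY=1.3400  stride 1/|dx|=1.1547 1/|dy|=2.0000
    cross x-line → (0,6), t=0.2078 (wall)
  → r_3 = 0.2078
beam 4: φ=270°, α=240°
  d=(-0.5000,-0.8660)  start (1,6)  tX=0.3600 tY=0.3811  stride 1/|dx|=2.0000 1/|dy|=1.1547
    cross x-line → (0,6), t=0.3600 (wall)
  → r_4 = 0.3600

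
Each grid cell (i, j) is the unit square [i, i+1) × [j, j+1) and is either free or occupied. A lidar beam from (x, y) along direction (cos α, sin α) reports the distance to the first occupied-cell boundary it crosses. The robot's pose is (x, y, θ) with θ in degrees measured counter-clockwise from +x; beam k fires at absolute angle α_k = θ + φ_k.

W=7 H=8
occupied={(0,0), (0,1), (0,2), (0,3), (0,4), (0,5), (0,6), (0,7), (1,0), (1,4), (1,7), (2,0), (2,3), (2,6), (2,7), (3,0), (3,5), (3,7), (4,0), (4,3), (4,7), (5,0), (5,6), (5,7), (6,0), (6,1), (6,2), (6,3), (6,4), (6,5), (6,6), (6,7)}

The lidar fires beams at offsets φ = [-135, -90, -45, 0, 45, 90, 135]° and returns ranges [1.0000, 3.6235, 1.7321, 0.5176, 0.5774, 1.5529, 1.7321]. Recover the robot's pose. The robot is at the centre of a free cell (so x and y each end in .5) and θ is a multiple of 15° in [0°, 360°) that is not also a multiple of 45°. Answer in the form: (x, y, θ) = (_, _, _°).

(x, y, θ) = (4.5, 4.5, 255°)

Candidates: 24 free-cell centres × 16 headings = 384 poses. Raycast each; keep the one whose scan matches to 4 dp.
  (4.5, 5.5, 330°): beam 1 = 0.5176 ≠ 1.0000 ✗
  (5.5, 2.5, 345°): beam 1 = 3.0000 ≠ 1.0000 ✗
  (1.5, 6.5, 150°): beam 1 = 0.5176 ≠ 1.0000 ✗
  …
  (4.5, 4.5, 255°): r_1=1.0000, r_2=3.6235, r_3=1.7321, r_4=0.5176, r_5=0.5774, r_6=1.5529, r_7=1.7321 — all match ✓
Only this pose fits every beam.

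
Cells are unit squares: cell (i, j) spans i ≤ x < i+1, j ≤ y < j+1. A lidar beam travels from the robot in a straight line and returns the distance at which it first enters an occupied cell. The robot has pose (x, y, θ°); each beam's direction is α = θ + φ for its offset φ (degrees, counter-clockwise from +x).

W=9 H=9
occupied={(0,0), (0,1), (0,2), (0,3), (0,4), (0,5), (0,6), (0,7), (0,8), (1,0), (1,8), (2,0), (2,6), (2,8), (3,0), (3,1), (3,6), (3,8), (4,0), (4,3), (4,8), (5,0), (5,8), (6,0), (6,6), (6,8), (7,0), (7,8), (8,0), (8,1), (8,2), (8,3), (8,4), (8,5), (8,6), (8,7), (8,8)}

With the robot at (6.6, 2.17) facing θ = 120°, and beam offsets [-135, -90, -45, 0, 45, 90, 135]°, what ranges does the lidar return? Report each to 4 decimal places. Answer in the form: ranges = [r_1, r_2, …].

ranges = [1.4494, 1.6166, 5.4092, 5.2000, 5.7975, 2.3400, 1.2113]

beam 1: φ=-135°, α=345°
  d=(0.9659,-0.2588)  start (6,2)  tX=0.4141 tY=0.6568  stride 1/|dx|=1.0353 1/|dy|=3.8637
    cross x-line → (7,2), t=0.4141
    cross y-line → (7,1), t=0.6568
    cross x-line → (8,1), t=1.4494 (wall)
  → r_1 = 1.4494
beam 2: φ=-90°, α=30°
  d=(0.8660,0.5000)  start (6,2)  tX=0.4619 tY=1.6600  stride 1/|dx|=1.1547 1/|dy|=2.0000
    cross x-line → (7,2), t=0.4619
    cross x-line → (8,2), t=1.6166 (wall)
  → r_2 = 1.6166
beam 3: φ=-45°, α=75°
  d=(0.2588,0.9659)  start (6,2)  tX=1.5455 tY=0.8593  stride 1/|dx|=3.8637 1/|dy|=1.0353
    cross y-line → (6,3), t=0.8593
    cross x-line → (7,3), t=1.5455
    cross y-line → (7,4), t=1.8946
    cross y-line → (7,5), t=2.9298
    cross y-line → (7,6), t=3.9651
    cross y-line → (7,7), t=5.0004
    cross x-line → (8,7), t=5.4092 (wall)
  → r_3 = 5.4092
beam 4: φ=0°, α=120°
  d=(-0.5000,0.8660)  start (6,2)  tX=1.2000 tY=0.9584  stride 1/|dx|=2.0000 1/|dy|=1.1547
    cross y-line → (6,3), t=0.9584
    cross x-line → (5,3), t=1.2000
    cross y-line → (5,4), t=2.1131
    cross x-line → (4,4), t=3.2000
    cross y-line → (4,5), t=3.2678
    cross y-line → (4,6), t=4.4225
    cross x-line → (3,6), t=5.2000 (wall)
  → r_4 = 5.2000
beam 5: φ=45°, α=165°
  d=(-0.9659,0.2588)  start (6,2)  tX=0.6212 tY=3.2069  stride 1/|dx|=1.0353 1/|dy|=3.8637
    cross x-line → (5,2), t=0.6212
    cross x-line → (4,2), t=1.6564
    cross x-line → (3,2), t=2.6917
    cross y-line → (3,3), t=3.2069
    cross x-line → (2,3), t=3.7270
    cross x-line → (1,3), t=4.7623
    cross x-line → (0,3), t=5.7975 (wall)
  → r_5 = 5.7975
beam 6: φ=90°, α=210°
  d=(-0.8660,-0.5000)  start (6,2)  tX=0.6928 tY=0.3400  stride 1/|dx|=1.1547 1/|dy|=2.0000
    cross y-line → (6,1), t=0.3400
    cross x-line → (5,1), t=0.6928
    cross x-line → (4,1), t=1.8475
    cross y-line → (4,0), t=2.3400 (wall)
  → r_6 = 2.3400
beam 7: φ=135°, α=255°
  d=(-0.2588,-0.9659)  start (6,2)  tX=2.3182 tY=0.1760  stride 1/|dx|=3.8637 1/|dy|=1.0353
    cross y-line → (6,1), t=0.1760
    cross y-line → (6,0), t=1.2113 (wall)
  → r_7 = 1.2113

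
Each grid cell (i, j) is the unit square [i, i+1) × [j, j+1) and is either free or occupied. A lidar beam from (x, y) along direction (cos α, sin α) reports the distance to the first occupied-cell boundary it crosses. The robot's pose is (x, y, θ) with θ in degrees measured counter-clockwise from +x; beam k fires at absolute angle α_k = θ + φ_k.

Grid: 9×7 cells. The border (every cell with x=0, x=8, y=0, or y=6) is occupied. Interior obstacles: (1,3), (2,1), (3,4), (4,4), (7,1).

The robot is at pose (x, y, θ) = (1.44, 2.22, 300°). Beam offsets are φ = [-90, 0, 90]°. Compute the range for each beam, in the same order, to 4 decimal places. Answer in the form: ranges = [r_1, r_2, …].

ranges = [0.5081, 1.1200, 3.5600]

beam 1: φ=-90°, α=210°
  direction (-0.8660, -0.5000); cell (1,2); t to first gridline: x 0.5081, y 0.4400 (then +1.1547 / +2.0000)
    (1,1) via y @ 0.4400
    (0,1) via x @ 0.5081  # hit
  → r_1 = 0.5081
beam 2: φ=0°, α=300°
  direction (0.5000, -0.8660); cell (1,2); t to first gridline: x 1.1200, y 0.2540 (then +2.0000 / +1.1547)
    (1,1) via y @ 0.2540
    (2,1) via x @ 1.1200  # hit
  → r_2 = 1.1200
beam 3: φ=90°, α=30°
  direction (0.8660, 0.5000); cell (1,2); t to first gridline: x 0.6466, y 1.5600 (then +1.1547 / +2.0000)
    (2,2) via x @ 0.6466
    (2,3) via y @ 1.5600
    (3,3) via x @ 1.8013
    (4,3) via x @ 2.9560
    (4,4) via y @ 3.5600  # hit
  → r_3 = 3.5600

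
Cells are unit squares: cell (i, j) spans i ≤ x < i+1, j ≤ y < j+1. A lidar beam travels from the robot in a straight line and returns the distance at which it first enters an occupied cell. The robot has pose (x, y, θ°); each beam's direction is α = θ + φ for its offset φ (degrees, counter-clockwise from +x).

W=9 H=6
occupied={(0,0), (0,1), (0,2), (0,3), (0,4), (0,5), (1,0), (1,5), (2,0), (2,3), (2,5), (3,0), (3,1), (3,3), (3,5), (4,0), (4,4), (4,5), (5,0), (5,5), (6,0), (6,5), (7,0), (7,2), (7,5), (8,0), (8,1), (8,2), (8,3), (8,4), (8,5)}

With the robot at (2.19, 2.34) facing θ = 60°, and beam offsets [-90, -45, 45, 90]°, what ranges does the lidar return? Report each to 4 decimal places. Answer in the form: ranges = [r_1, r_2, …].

beam 1: φ=-90°, α=330°
  dir = (cos 330°, sin 330°) = (0.8660, -0.5000); from cell (2,2)
  next x-line at t=0.9353, next y-line at t=0.6800; Δt_x=1.1547, Δt_y=2.0000
    y: enter (2,1) at t=0.6800
    x: enter (3,1) at t=0.9353 ← occupied
  → r_1 = 0.9353
beam 2: φ=-45°, α=15°
  dir = (cos 15°, sin 15°) = (0.9659, 0.2588); from cell (2,2)
  next x-line at t=0.8386, next y-line at t=2.5500; Δt_x=1.0353, Δt_y=3.8637
    x: enter (3,2) at t=0.8386
    x: enter (4,2) at t=1.8738
    y: enter (4,3) at t=2.5500
    x: enter (5,3) at t=2.9091
    x: enter (6,3) at t=3.9444
    x: enter (7,3) at t=4.9797
    x: enter (8,3) at t=6.0150 ← occupied
  → r_2 = 6.0150
beam 3: φ=45°, α=105°
  dir = (cos 105°, sin 105°) = (-0.2588, 0.9659); from cell (2,2)
  next x-line at t=0.7341, next y-line at t=0.6833; Δt_x=3.8637, Δt_y=1.0353
    y: enter (2,3) at t=0.6833 ← occupied
  → r_3 = 0.6833
beam 4: φ=90°, α=150°
  dir = (cos 150°, sin 150°) = (-0.8660, 0.5000); from cell (2,2)
  next x-line at t=0.2194, next y-line at t=1.3200; Δt_x=1.1547, Δt_y=2.0000
    x: enter (1,2) at t=0.2194
    y: enter (1,3) at t=1.3200
    x: enter (0,3) at t=1.3741 ← occupied
  → r_4 = 1.3741

ranges = [0.9353, 6.0150, 0.6833, 1.3741]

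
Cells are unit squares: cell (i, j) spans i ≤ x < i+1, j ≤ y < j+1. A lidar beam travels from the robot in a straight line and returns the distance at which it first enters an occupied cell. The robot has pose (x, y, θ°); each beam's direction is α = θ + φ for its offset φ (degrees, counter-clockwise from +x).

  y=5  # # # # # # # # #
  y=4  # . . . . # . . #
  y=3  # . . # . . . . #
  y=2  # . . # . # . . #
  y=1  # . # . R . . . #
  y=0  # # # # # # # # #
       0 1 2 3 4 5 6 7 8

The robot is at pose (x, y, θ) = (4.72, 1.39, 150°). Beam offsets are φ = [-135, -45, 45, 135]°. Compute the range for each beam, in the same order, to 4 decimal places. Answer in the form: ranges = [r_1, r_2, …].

ranges = [3.3957, 3.7373, 1.5068, 0.4038]

beam 1: φ=-135°, α=15°
  cosα=0.9659 sinα=0.2588 | (4,1) | tMaxX 0.2899 tMaxY 2.3569 | tΔX 1.0353 tΔY 3.8637
    t=0.2899 [x] (5,1)
    t=1.3252 [x] (6,1)
    t=2.3569 [y] (6,2)
    t=2.3604 [x] (7,2)
    t=3.3957 [x] (8,2) — stop
  → r_1 = 3.3957
beam 2: φ=-45°, α=105°
  cosα=-0.2588 sinα=0.9659 | (4,1) | tMaxX 2.7819 tMaxY 0.6315 | tΔX 3.8637 tΔY 1.0353
    t=0.6315 [y] (4,2)
    t=1.6668 [y] (4,3)
    t=2.7021 [y] (4,4)
    t=2.7819 [x] (3,4)
    t=3.7373 [y] (3,5) — stop
  → r_2 = 3.7373
beam 3: φ=45°, α=195°
  cosα=-0.9659 sinα=-0.2588 | (4,1) | tMaxX 0.7454 tMaxY 1.5068 | tΔX 1.0353 tΔY 3.8637
    t=0.7454 [x] (3,1)
    t=1.5068 [y] (3,0) — stop
  → r_3 = 1.5068
beam 4: φ=135°, α=285°
  cosα=0.2588 sinα=-0.9659 | (4,1) | tMaxX 1.0818 tMaxY 0.4038 | tΔX 3.8637 tΔY 1.0353
    t=0.4038 [y] (4,0) — stop
  → r_4 = 0.4038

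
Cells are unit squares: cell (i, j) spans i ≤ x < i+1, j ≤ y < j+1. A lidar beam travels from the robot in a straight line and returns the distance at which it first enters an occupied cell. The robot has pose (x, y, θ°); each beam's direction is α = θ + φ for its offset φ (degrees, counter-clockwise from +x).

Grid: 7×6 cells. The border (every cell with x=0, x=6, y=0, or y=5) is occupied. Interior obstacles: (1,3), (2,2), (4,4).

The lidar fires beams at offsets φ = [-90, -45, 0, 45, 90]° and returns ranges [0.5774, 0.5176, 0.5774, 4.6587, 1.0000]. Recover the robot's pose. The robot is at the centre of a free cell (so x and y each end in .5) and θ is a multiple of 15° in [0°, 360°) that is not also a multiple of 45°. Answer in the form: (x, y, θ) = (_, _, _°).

Enumerate (i+0.5, j+0.5, θ) over the 17 free cells and 16 admissible headings. For each, cast all 5 beams and compare to the given ranges.
  (3.5, 4.5, 330°): beam 1 = 1.7321 ≠ 0.5774 ✗
  (4.5, 2.5, 285°): beam 1 = 1.5529 ≠ 0.5774 ✗
  (1.5, 2.5, 150°): beam 4 = 0.5176 ≠ 4.6587 ✗
  …
  (1.5, 4.5, 300°): r_1=0.5774, r_2=0.5176, r_3=0.5774, r_4=4.6587, r_5=1.0000 — all match ✓
Unique over the lattice → pose = (1.5, 4.5, 300°).

(x, y, θ) = (1.5, 4.5, 300°)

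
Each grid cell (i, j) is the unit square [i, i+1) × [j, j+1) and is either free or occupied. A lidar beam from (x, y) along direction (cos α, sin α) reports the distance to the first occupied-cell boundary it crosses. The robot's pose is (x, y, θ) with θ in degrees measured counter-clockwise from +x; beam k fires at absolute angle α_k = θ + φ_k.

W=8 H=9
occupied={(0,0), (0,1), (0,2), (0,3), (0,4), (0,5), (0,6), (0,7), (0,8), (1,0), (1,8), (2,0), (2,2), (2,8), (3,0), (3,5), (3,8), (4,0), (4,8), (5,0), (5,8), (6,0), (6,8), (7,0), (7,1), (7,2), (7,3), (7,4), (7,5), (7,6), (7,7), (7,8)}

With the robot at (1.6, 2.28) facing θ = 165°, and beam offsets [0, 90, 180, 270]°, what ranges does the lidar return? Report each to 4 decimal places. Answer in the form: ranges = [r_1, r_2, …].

ranges = [0.6212, 1.3252, 0.4141, 5.9218]

beam 1: φ=0°, α=165°
  cosα=-0.9659 sinα=0.2588 | (1,2) | tMaxX 0.6212 tMaxY 2.7819 | tΔX 1.0353 tΔY 3.8637
    t=0.6212 [x] (0,2) — stop
  → r_1 = 0.6212
beam 2: φ=90°, α=255°
  cosα=-0.2588 sinα=-0.9659 | (1,2) | tMaxX 2.3182 tMaxY 0.2899 | tΔX 3.8637 tΔY 1.0353
    t=0.2899 [y] (1,1)
    t=1.3252 [y] (1,0) — stop
  → r_2 = 1.3252
beam 3: φ=180°, α=345°
  cosα=0.9659 sinα=-0.2588 | (1,2) | tMaxX 0.4141 tMaxY 1.0818 | tΔX 1.0353 tΔY 3.8637
    t=0.4141 [x] (2,2) — stop
  → r_3 = 0.4141
beam 4: φ=270°, α=75°
  cosα=0.2588 sinα=0.9659 | (1,2) | tMaxX 1.5455 tMaxY 0.7454 | tΔX 3.8637 tΔY 1.0353
    t=0.7454 [y] (1,3)
    t=1.5455 [x] (2,3)
    t=1.7807 [y] (2,4)
    t=2.8160 [y] (2,5)
    t=3.8512 [y] (2,6)
    t=4.8865 [y] (2,7)
    t=5.4092 [x] (3,7)
    t=5.9218 [y] (3,8) — stop
  → r_4 = 5.9218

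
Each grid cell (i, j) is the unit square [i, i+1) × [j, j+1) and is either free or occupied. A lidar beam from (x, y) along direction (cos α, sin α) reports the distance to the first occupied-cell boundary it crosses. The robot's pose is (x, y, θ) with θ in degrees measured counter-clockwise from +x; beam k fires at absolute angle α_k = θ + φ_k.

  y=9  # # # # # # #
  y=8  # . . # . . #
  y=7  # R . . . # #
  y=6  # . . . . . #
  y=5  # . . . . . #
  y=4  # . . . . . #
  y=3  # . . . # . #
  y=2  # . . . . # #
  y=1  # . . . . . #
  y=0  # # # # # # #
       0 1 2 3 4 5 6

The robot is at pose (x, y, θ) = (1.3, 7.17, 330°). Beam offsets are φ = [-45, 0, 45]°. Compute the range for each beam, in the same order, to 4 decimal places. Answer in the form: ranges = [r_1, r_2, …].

beam 1: φ=-45°, α=285°
  dir = (cos 285°, sin 285°) = (0.2588, -0.9659); from cell (1,7)
  next x-line at t=2.7046, next y-line at t=0.1760; Δt_x=3.8637, Δt_y=1.0353
    y: enter (1,6) at t=0.1760
    y: enter (1,5) at t=1.2113
    y: enter (1,4) at t=2.2465
    x: enter (2,4) at t=2.7046
    y: enter (2,3) at t=3.2818
    y: enter (2,2) at t=4.3171
    y: enter (2,1) at t=5.3524
    y: enter (2,0) at t=6.3877 ← occupied
  → r_1 = 6.3877
beam 2: φ=0°, α=330°
  dir = (cos 330°, sin 330°) = (0.8660, -0.5000); from cell (1,7)
  next x-line at t=0.8083, next y-line at t=0.3400; Δt_x=1.1547, Δt_y=2.0000
    y: enter (1,6) at t=0.3400
    x: enter (2,6) at t=0.8083
    x: enter (3,6) at t=1.9630
    y: enter (3,5) at t=2.3400
    x: enter (4,5) at t=3.1177
    x: enter (5,5) at t=4.2724
    y: enter (5,4) at t=4.3400
    x: enter (6,4) at t=5.4271 ← occupied
  → r_2 = 5.4271
beam 3: φ=45°, α=15°
  dir = (cos 15°, sin 15°) = (0.9659, 0.2588); from cell (1,7)
  next x-line at t=0.7247, next y-line at t=3.2069; Δt_x=1.0353, Δt_y=3.8637
    x: enter (2,7) at t=0.7247
    x: enter (3,7) at t=1.7600
    x: enter (4,7) at t=2.7952
    y: enter (4,8) at t=3.2069
    x: enter (5,8) at t=3.8305
    x: enter (6,8) at t=4.8658 ← occupied
  → r_3 = 4.8658

ranges = [6.3877, 5.4271, 4.8658]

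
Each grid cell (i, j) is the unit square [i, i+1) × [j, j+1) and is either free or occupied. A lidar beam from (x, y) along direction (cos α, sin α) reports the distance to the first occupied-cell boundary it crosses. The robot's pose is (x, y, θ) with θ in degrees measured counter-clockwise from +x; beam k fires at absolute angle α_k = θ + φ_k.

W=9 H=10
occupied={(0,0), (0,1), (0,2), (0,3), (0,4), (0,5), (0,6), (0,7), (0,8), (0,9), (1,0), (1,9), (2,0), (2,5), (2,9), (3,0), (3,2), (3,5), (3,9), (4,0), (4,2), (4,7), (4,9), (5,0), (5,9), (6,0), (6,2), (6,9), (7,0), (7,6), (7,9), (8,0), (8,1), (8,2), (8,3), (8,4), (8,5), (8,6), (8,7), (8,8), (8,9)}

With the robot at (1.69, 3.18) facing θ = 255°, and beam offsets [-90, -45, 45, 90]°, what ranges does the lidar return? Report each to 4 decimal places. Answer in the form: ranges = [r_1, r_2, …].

ranges = [0.7143, 0.7967, 2.5172, 1.3562]

beam 1: φ=-90°, α=165°
  d=(-0.9659,0.2588)  start (1,3)  tX=0.7143 tY=3.1682  stride 1/|dx|=1.0353 1/|dy|=3.8637
    cross x-line → (0,3), t=0.7143 (wall)
  → r_1 = 0.7143
beam 2: φ=-45°, α=210°
  d=(-0.8660,-0.5000)  start (1,3)  tX=0.7967 tY=0.3600  stride 1/|dx|=1.1547 1/|dy|=2.0000
    cross y-line → (1,2), t=0.3600
    cross x-line → (0,2), t=0.7967 (wall)
  → r_2 = 0.7967
beam 3: φ=45°, α=300°
  d=(0.5000,-0.8660)  start (1,3)  tX=0.6200 tY=0.2078  stride 1/|dx|=2.0000 1/|dy|=1.1547
    cross y-line → (1,2), t=0.2078
    cross x-line → (2,2), t=0.6200
    cross y-line → (2,1), t=1.3625
    cross y-line → (2,0), t=2.5172 (wall)
  → r_3 = 2.5172
beam 4: φ=90°, α=345°
  d=(0.9659,-0.2588)  start (1,3)  tX=0.3209 tY=0.6955  stride 1/|dx|=1.0353 1/|dy|=3.8637
    cross x-line → (2,3), t=0.3209
    cross y-line → (2,2), t=0.6955
    cross x-line → (3,2), t=1.3562 (wall)
  → r_4 = 1.3562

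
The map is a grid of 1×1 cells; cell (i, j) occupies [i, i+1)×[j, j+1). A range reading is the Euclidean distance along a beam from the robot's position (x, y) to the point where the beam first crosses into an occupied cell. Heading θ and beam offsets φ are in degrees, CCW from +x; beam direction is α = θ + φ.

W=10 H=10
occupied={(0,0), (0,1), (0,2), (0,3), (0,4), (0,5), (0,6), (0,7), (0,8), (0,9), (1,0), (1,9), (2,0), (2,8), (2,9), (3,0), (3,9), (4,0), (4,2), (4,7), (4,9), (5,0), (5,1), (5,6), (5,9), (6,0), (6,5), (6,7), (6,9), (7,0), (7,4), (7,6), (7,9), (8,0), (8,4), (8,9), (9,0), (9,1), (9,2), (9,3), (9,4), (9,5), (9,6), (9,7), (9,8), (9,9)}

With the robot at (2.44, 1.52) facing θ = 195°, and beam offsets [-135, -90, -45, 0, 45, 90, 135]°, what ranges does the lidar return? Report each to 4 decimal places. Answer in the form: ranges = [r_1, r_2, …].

ranges = [5.1731, 5.5637, 1.6628, 1.4908, 0.6004, 0.5383, 1.0400]

beam 1: φ=-135°, α=60°
  direction (0.5000, 0.8660); cell (2,1); t to first gridline: x 1.1200, y 0.5543 (then +2.0000 / +1.1547)
    (2,2) via y @ 0.5543
    (3,2) via x @ 1.1200
    (3,3) via y @ 1.7090
    (3,4) via y @ 2.8637
    (4,4) via x @ 3.1200
    (4,5) via y @ 4.0184
    (5,5) via x @ 5.1200
    (5,6) via y @ 5.1731  # hit
  → r_1 = 5.1731
beam 2: φ=-90°, α=105°
  direction (-0.2588, 0.9659); cell (2,1); t to first gridline: x 1.7000, y 0.4969 (then +3.8637 / +1.0353)
    (2,2) via y @ 0.4969
    (2,3) via y @ 1.5322
    (1,3) via x @ 1.7000
    (1,4) via y @ 2.5675
    (1,5) via y @ 3.6028
    (1,6) via y @ 4.6380
    (0,6) via x @ 5.5637  # hit
  → r_2 = 5.5637
beam 3: φ=-45°, α=150°
  direction (-0.8660, 0.5000); cell (2,1); t to first gridline: x 0.5081, y 0.9600 (then +1.1547 / +2.0000)
    (1,1) via x @ 0.5081
    (1,2) via y @ 0.9600
    (0,2) via x @ 1.6628  # hit
  → r_3 = 1.6628
beam 4: φ=0°, α=195°
  direction (-0.9659, -0.2588); cell (2,1); t to first gridline: x 0.4555, y 2.0091 (then +1.0353 / +3.8637)
    (1,1) via x @ 0.4555
    (0,1) via x @ 1.4908  # hit
  → r_4 = 1.4908
beam 5: φ=45°, α=240°
  direction (-0.5000, -0.8660); cell (2,1); t to first gridline: x 0.8800, y 0.6004 (then +2.0000 / +1.1547)
    (2,0) via y @ 0.6004  # hit
  → r_5 = 0.6004
beam 6: φ=90°, α=285°
  direction (0.2588, -0.9659); cell (2,1); t to first gridline: x 2.1637, y 0.5383 (then +3.8637 / +1.0353)
    (2,0) via y @ 0.5383  # hit
  → r_6 = 0.5383
beam 7: φ=135°, α=330°
  direction (0.8660, -0.5000); cell (2,1); t to first gridline: x 0.6466, y 1.0400 (then +1.1547 / +2.0000)
    (3,1) via x @ 0.6466
    (3,0) via y @ 1.0400  # hit
  → r_7 = 1.0400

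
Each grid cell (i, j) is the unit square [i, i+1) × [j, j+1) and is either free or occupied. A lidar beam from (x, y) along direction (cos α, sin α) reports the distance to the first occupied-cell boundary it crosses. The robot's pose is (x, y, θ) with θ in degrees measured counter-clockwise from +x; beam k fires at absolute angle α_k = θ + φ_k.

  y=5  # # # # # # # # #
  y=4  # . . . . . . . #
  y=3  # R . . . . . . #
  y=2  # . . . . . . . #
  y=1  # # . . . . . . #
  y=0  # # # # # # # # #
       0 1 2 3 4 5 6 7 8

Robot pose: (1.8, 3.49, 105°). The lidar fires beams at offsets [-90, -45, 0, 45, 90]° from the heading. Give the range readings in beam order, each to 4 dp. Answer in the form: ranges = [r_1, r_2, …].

beam 1: φ=-90°, α=15°
  d=(0.9659,0.2588)  start (1,3)  tX=0.2071 tY=1.9705  stride 1/|dx|=1.0353 1/|dy|=3.8637
    cross x-line → (2,3), t=0.2071
    cross x-line → (3,3), t=1.2423
    cross y-line → (3,4), t=1.9705
    cross x-line → (4,4), t=2.2776
    cross x-line → (5,4), t=3.3129
    cross x-line → (6,4), t=4.3482
    cross x-line → (7,4), t=5.3834
    cross y-line → (7,5), t=5.8342 (wall)
  → r_1 = 5.8342
beam 2: φ=-45°, α=60°
  d=(0.5000,0.8660)  start (1,3)  tX=0.4000 tY=0.5889  stride 1/|dx|=2.0000 1/|dy|=1.1547
    cross x-line → (2,3), t=0.4000
    cross y-line → (2,4), t=0.5889
    cross y-line → (2,5), t=1.7436 (wall)
  → r_2 = 1.7436
beam 3: φ=0°, α=105°
  d=(-0.2588,0.9659)  start (1,3)  tX=3.0910 tY=0.5280  stride 1/|dx|=3.8637 1/|dy|=1.0353
    cross y-line → (1,4), t=0.5280
    cross y-line → (1,5), t=1.5633 (wall)
  → r_3 = 1.5633
beam 4: φ=45°, α=150°
  d=(-0.8660,0.5000)  start (1,3)  tX=0.9238 tY=1.0200  stride 1/|dx|=1.1547 1/|dy|=2.0000
    cross x-line → (0,3), t=0.9238 (wall)
  → r_4 = 0.9238
beam 5: φ=90°, α=195°
  d=(-0.9659,-0.2588)  start (1,3)  tX=0.8282 tY=1.8932  stride 1/|dx|=1.0353 1/|dy|=3.8637
    cross x-line → (0,3), t=0.8282 (wall)
  → r_5 = 0.8282

ranges = [5.8342, 1.7436, 1.5633, 0.9238, 0.8282]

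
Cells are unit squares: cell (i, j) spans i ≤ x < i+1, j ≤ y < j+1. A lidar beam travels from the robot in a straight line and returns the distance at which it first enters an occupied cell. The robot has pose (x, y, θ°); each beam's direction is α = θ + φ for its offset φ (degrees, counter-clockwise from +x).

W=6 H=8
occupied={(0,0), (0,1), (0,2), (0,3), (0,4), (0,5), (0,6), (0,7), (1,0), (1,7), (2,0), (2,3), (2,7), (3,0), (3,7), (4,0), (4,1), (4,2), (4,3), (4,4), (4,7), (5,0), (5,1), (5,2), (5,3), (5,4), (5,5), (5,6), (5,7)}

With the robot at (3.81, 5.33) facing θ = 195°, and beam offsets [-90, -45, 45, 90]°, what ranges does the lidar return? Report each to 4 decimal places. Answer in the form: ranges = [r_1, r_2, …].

beam 1: φ=-90°, α=105°
  cosα=-0.2588 sinα=0.9659 | (3,5) | tMaxX 3.1296 tMaxY 0.6936 | tΔX 3.8637 tΔY 1.0353
    t=0.6936 [y] (3,6)
    t=1.7289 [y] (3,7) — stop
  → r_1 = 1.7289
beam 2: φ=-45°, α=150°
  cosα=-0.8660 sinα=0.5000 | (3,5) | tMaxX 0.9353 tMaxY 1.3400 | tΔX 1.1547 tΔY 2.0000
    t=0.9353 [x] (2,5)
    t=1.3400 [y] (2,6)
    t=2.0900 [x] (1,6)
    t=3.2447 [x] (0,6) — stop
  → r_2 = 3.2447
beam 3: φ=45°, α=240°
  cosα=-0.5000 sinα=-0.8660 | (3,5) | tMaxX 1.6200 tMaxY 0.3811 | tΔX 2.0000 tΔY 1.1547
    t=0.3811 [y] (3,4)
    t=1.5358 [y] (3,3)
    t=1.6200 [x] (2,3) — stop
  → r_3 = 1.6200
beam 4: φ=90°, α=285°
  cosα=0.2588 sinα=-0.9659 | (3,5) | tMaxX 0.7341 tMaxY 0.3416 | tΔX 3.8637 tΔY 1.0353
    t=0.3416 [y] (3,4)
    t=0.7341 [x] (4,4) — stop
  → r_4 = 0.7341

ranges = [1.7289, 3.2447, 1.6200, 0.7341]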